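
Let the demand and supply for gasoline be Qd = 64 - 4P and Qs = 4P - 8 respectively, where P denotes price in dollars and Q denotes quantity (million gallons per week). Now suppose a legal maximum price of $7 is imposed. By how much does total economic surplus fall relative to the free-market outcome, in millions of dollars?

16

Setting quantity demanded equal to quantity supplied, 64 - 4P = 4P - 8, gives P* = 9 and Q* = 28.
The ceiling of 7 is below the equilibrium price 9, so it binds.
At P = 7: Qd = 64 - 4·7 = 36 and Qs = 4·7 - 8 = 20.
Quantity traded falls to 20. At Q = 20 the demand price is (64 - 20)/4 = 11 and the supply price is (8 + 20)/4 = 7.
Deadweight loss = ½ · (11 - 7) · (28 - 20) = ½ · 4 · 8 = 16.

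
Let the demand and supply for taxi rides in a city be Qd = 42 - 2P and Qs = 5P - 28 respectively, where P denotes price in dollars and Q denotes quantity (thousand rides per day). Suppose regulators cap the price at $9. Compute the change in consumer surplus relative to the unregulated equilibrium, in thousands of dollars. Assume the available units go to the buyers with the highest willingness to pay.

Equilibrium: 42 - 2P = 5P - 28, so 70 = 7P and P* = 10, Q* = 22.
Since 9 < 10, the ceiling is binding.
At P = 9: Qd = 42 - 2·9 = 24 and Qs = 5·9 - 28 = 17.
Consumer surplus without the control is ½ · (21 - 10) · 22 = 121.
With the ceiling, 17 units are sold at 9 (assume they go to the highest-value buyers). The demand price at Q = 17 is 12.5, so CS = ½ · [(21 - 9) + (12.5 - 9)] · 17 = 131.75.
Change in consumer surplus = 131.75 - 121 = 10.75.

10.75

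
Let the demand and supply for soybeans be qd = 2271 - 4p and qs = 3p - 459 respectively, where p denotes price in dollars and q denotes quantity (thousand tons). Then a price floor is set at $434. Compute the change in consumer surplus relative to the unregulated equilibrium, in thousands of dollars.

Without the control the market clears where 2271 - 4p = 3p - 459, i.e. p* = 390 and q* = 711.
The floor of 434 is above the equilibrium price 390, so it binds.
At p = 434: qd = 2271 - 4·434 = 535 and qs = 3·434 - 459 = 843.
Consumer surplus without the control is ½ · (567.75 - 390) · 711 = 63190.125.
With the floor, consumers buy 535 units at 434, so CS = ½ · (567.75 - 434) · 535 = 35778.125.
Change in consumer surplus = 35778.125 - 63190.125 = -27412.

-27412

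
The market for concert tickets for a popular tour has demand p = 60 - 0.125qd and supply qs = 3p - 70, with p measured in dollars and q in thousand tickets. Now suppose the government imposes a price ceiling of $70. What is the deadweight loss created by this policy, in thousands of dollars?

0

Rearranging demand gives qd = 480 - 8p. In a free market, 480 - 8p = 3p - 70 gives the equilibrium p* = 50, q* = 80.
Since 70 is above p* = 50, the ceiling does not bind and the free-market outcome prevails.
Since the control does not bind, no trades are prevented and deadweight loss is zero.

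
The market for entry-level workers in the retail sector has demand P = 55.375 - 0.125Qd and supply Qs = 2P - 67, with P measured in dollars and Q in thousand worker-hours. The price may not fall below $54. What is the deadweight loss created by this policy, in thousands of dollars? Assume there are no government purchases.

180

Rearranging demand gives Qd = 443 - 8P. Setting quantity demanded equal to quantity supplied, 443 - 8P = 2P - 67, gives P* = 51 and Q* = 35.
The floor of 54 is above the equilibrium price 51, so it binds.
At P = 54: Qd = 443 - 8·54 = 11 and Qs = 2·54 - 67 = 41.
Quantity traded falls to 11. At Q = 11 the demand price is (443 - 11)/8 = 54 and the supply price is (67 + 11)/2 = 39.
Deadweight loss = ½ · (54 - 39) · (35 - 11) = ½ · 15 · 24 = 180.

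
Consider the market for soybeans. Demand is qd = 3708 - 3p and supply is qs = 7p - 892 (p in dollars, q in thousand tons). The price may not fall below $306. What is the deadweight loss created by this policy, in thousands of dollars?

Without the control the market clears where 3708 - 3p = 7p - 892, i.e. p* = 460 and q* = 2328.
Since 306 is below p* = 460, the floor does not bind and the free-market outcome prevails.
Since the control does not bind, no trades are prevented and deadweight loss is zero.

0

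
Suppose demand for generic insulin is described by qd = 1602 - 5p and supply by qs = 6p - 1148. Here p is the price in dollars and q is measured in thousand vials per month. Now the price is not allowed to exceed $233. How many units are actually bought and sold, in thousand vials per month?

250

Equilibrium: 1602 - 5p = 6p - 1148, so 2750 = 11p and p* = 250, q* = 352.
Because the ceiling (233) lies below the market-clearing price, it is binding.
At p = 233: qd = 1602 - 5·233 = 437 and qs = 6·233 - 1148 = 250.
The quantity actually transacted is the short side, supply: 250.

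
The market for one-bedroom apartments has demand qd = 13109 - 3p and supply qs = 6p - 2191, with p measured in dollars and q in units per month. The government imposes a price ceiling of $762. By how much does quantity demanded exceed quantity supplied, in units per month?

8442

Without the control the market clears where 13109 - 3p = 6p - 2191, i.e. p* = 1700 and q* = 8009.
Since 762 < 1700, the ceiling is binding.
At p = 762: qd = 13109 - 3·762 = 10823 and qs = 6·762 - 2191 = 2381.
Shortage = qd - qs = 10823 - 2381 = 8442.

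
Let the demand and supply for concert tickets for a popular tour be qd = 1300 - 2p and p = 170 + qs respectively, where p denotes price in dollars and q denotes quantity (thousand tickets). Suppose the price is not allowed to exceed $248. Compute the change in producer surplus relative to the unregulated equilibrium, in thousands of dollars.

Rearranging supply gives qs = p - 170. Setting quantity demanded equal to quantity supplied, 1300 - 2p = p - 170, gives p* = 490 and q* = 320.
Since 248 < 490, the ceiling is binding.
At p = 248: qd = 1300 - 2·248 = 804 and qs = 248 - 170 = 78.
Producer surplus without the control is ½ · (490 - 170) · 320 = 51200.
With the ceiling, producers sell 78 units at 248, so PS = ½ · (248 - 170) · 78 = 3042.
Change in producer surplus = 3042 - 51200 = -48158.

-48158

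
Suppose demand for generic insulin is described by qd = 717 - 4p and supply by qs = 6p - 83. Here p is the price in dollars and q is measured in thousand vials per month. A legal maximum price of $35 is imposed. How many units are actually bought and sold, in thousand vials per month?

Equilibrium: 717 - 4p = 6p - 83, so 800 = 10p and p* = 80, q* = 397.
Because the ceiling (35) lies below the market-clearing price, it is binding.
At p = 35: qd = 717 - 4·35 = 577 and qs = 6·35 - 83 = 127.
The quantity actually transacted is the short side, supply: 127.

127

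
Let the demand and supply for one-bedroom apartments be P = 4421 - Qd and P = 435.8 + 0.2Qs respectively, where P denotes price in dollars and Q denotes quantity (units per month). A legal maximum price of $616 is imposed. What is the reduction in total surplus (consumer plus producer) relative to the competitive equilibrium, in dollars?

Rearranging demand gives Qd = 4421 - P; rearranging supply gives Qs = 5P - 2179. Equilibrium: 4421 - P = 5P - 2179, so 6600 = 6P and P* = 1100, Q* = 3321.
Because the ceiling (616) lies below the market-clearing price, it is binding.
At P = 616: Qd = 4421 - 616 = 3805 and Qs = 5·616 - 2179 = 901.
Quantity traded falls to 901. At Q = 901 the demand price is 4421 - 901 = 3520 and the supply price is (2179 + 901)/5 = 616.
Deadweight loss = ½ · (3520 - 616) · (3321 - 901) = ½ · 2904 · 2420 = 3513840.

3513840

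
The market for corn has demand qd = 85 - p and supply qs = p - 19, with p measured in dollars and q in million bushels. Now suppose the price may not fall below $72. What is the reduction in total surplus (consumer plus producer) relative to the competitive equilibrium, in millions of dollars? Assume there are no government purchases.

400

Equilibrium: 85 - p = p - 19, so 104 = 2p and p* = 52, q* = 33.
Since 72 > 52, the floor is binding.
At p = 72: qd = 85 - 72 = 13 and qs = 72 - 19 = 53.
Quantity traded falls to 13. At q = 13 the demand price is 85 - 13 = 72 and the supply price is 19 + 13 = 32.
Deadweight loss = ½ · (72 - 32) · (33 - 13) = ½ · 40 · 20 = 400.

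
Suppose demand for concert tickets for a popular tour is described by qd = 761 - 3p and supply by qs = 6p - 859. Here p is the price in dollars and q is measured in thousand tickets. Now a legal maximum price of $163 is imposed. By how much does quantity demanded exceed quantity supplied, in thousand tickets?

153

Equilibrium: 761 - 3p = 6p - 859, so 1620 = 9p and p* = 180, q* = 221.
Since 163 < 180, the ceiling is binding.
At p = 163: qd = 761 - 3·163 = 272 and qs = 6·163 - 859 = 119.
Shortage = qd - qs = 272 - 119 = 153.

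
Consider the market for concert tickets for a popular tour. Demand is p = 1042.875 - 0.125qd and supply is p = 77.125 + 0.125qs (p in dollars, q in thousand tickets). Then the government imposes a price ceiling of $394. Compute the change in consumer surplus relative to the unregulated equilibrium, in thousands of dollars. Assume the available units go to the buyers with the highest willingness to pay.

310586

Rearranging demand gives qd = 8343 - 8p; rearranging supply gives qs = 8p - 617. Equilibrium: 8343 - 8p = 8p - 617, so 8960 = 16p and p* = 560, q* = 3863.
Because the ceiling (394) lies below the market-clearing price, it is binding.
At p = 394: qd = 8343 - 8·394 = 5191 and qs = 8·394 - 617 = 2535.
Consumer surplus without the control is ½ · (1042.875 - 560) · 3863 = 932673.0625.
With the ceiling, 2535 units are sold at 394 (assume they go to the highest-value buyers). The demand price at q = 2535 is 726, so CS = ½ · [(1042.875 - 394) + (726 - 394)] · 2535 = 1243259.0625.
Change in consumer surplus = 1243259.0625 - 932673.0625 = 310586.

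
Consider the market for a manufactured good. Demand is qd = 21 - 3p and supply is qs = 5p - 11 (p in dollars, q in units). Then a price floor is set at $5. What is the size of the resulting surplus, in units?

8

In a free market, 21 - 3p = 5p - 11 gives the equilibrium p* = 4, q* = 9.
Because the floor (5) lies above the market-clearing price, it is binding.
At p = 5: qd = 21 - 3·5 = 6 and qs = 5·5 - 11 = 14.
Surplus = qs - qd = 14 - 6 = 8.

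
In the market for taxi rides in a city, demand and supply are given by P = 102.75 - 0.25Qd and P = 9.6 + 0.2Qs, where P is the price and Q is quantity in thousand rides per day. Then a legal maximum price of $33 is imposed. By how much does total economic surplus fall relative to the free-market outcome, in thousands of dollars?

1822.5

Rearranging demand gives Qd = 411 - 4P; rearranging supply gives Qs = 5P - 48. In a free market, 411 - 4P = 5P - 48 gives the equilibrium P* = 51, Q* = 207.
Because the ceiling (33) lies below the market-clearing price, it is binding.
At P = 33: Qd = 411 - 4·33 = 279 and Qs = 5·33 - 48 = 117.
Quantity traded falls to 117. At Q = 117 the demand price is (411 - 117)/4 = 73.5 and the supply price is (48 + 117)/5 = 33.
Deadweight loss = ½ · (73.5 - 33) · (207 - 117) = ½ · 40.5 · 90 = 1822.5.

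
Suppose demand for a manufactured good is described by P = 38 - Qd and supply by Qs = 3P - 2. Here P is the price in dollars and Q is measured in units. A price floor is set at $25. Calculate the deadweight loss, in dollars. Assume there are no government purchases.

Rearranging demand gives Qd = 38 - P. In a free market, 38 - P = 3P - 2 gives the equilibrium P* = 10, Q* = 28.
The floor of 25 is above the equilibrium price 10, so it binds.
At P = 25: Qd = 38 - 25 = 13 and Qs = 3·25 - 2 = 73.
Quantity traded falls to 13. At Q = 13 the demand price is 38 - 13 = 25 and the supply price is (2 + 13)/3 = 5.
Deadweight loss = ½ · (25 - 5) · (28 - 13) = ½ · 20 · 15 = 150.

150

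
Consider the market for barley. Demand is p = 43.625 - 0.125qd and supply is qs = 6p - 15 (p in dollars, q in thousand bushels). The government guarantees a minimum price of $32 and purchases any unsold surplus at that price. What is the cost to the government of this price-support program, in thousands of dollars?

2688

Rearranging demand gives qd = 349 - 8p. In a free market, 349 - 8p = 6p - 15 gives the equilibrium p* = 26, q* = 141.
Since 32 > 26, the floor is binding.
At p = 32: qd = 349 - 8·32 = 93 and qs = 6·32 - 15 = 177.
Surplus = qs - qd = 84.
Government expenditure = surplus × support price = 84 × 32 = 2688.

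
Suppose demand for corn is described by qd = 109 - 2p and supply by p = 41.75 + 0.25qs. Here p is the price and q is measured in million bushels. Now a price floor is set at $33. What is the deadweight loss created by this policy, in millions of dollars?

Rearranging supply gives qs = 4p - 167. Without the control the market clears where 109 - 2p = 4p - 167, i.e. p* = 46 and q* = 17.
Since 33 is below p* = 46, the floor does not bind and the free-market outcome prevails.
Since the control does not bind, no trades are prevented and deadweight loss is zero.

0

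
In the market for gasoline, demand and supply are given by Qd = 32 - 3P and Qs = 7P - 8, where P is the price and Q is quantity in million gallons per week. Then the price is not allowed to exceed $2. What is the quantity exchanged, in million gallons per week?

6

Setting quantity demanded equal to quantity supplied, 32 - 3P = 7P - 8, gives P* = 4 and Q* = 20.
Since 2 < 4, the ceiling is binding.
At P = 2: Qd = 32 - 3·2 = 26 and Qs = 7·2 - 8 = 6.
The quantity actually transacted is the short side, supply: 6.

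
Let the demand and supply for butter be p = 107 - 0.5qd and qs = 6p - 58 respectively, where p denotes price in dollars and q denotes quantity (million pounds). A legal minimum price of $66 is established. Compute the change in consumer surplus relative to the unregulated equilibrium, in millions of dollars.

-3648

Rearranging demand gives qd = 214 - 2p. In a free market, 214 - 2p = 6p - 58 gives the equilibrium p* = 34, q* = 146.
Because the floor (66) lies above the market-clearing price, it is binding.
At p = 66: qd = 214 - 2·66 = 82 and qs = 6·66 - 58 = 338.
Consumer surplus without the control is ½ · (107 - 34) · 146 = 5329.
With the floor, consumers buy 82 units at 66, so CS = ½ · (107 - 66) · 82 = 1681.
Change in consumer surplus = 1681 - 5329 = -3648.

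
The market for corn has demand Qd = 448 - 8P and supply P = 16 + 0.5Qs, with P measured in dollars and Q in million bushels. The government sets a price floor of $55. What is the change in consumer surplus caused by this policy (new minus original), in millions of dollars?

Rearranging supply gives Qs = 2P - 32. Equilibrium: 448 - 8P = 2P - 32, so 480 = 10P and P* = 48, Q* = 64.
Because the floor (55) lies above the market-clearing price, it is binding.
At P = 55: Qd = 448 - 8·55 = 8 and Qs = 2·55 - 32 = 78.
Consumer surplus without the control is ½ · (56 - 48) · 64 = 256.
With the floor, consumers buy 8 units at 55, so CS = ½ · (56 - 55) · 8 = 4.
Change in consumer surplus = 4 - 256 = -252.

-252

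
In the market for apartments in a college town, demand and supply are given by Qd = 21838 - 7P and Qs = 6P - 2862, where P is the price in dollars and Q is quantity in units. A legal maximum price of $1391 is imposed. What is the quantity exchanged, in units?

Setting quantity demanded equal to quantity supplied, 21838 - 7P = 6P - 2862, gives P* = 1900 and Q* = 8538.
Since 1391 < 1900, the ceiling is binding.
At P = 1391: Qd = 21838 - 7·1391 = 12101 and Qs = 6·1391 - 2862 = 5484.
The quantity actually transacted is the short side, supply: 5484.

5484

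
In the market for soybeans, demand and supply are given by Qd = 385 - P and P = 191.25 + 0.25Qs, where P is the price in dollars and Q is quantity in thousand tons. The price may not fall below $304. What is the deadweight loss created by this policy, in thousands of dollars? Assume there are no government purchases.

Rearranging supply gives Qs = 4P - 765. In a free market, 385 - P = 4P - 765 gives the equilibrium P* = 230, Q* = 155.
Because the floor (304) lies above the market-clearing price, it is binding.
At P = 304: Qd = 385 - 304 = 81 and Qs = 4·304 - 765 = 451.
Quantity traded falls to 81. At Q = 81 the demand price is 385 - 81 = 304 and the supply price is (765 + 81)/4 = 211.5.
Deadweight loss = ½ · (304 - 211.5) · (155 - 81) = ½ · 92.5 · 74 = 3422.5.

3422.5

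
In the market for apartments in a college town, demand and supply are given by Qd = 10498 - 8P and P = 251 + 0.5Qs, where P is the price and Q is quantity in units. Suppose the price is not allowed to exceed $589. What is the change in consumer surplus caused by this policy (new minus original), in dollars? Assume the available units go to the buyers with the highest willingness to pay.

280155.75

Rearranging supply gives Qs = 2P - 502. Equilibrium: 10498 - 8P = 2P - 502, so 11000 = 10P and P* = 1100, Q* = 1698.
The ceiling of 589 is below the equilibrium price 1100, so it binds.
At P = 589: Qd = 10498 - 8·589 = 5786 and Qs = 2·589 - 502 = 676.
Consumer surplus without the control is ½ · (1312.25 - 1100) · 1698 = 180200.25.
With the ceiling, 676 units are sold at 589 (assume they go to the highest-value buyers). The demand price at Q = 676 is 1227.75, so CS = ½ · [(1312.25 - 589) + (1227.75 - 589)] · 676 = 460356.
Change in consumer surplus = 460356 - 180200.25 = 280155.75.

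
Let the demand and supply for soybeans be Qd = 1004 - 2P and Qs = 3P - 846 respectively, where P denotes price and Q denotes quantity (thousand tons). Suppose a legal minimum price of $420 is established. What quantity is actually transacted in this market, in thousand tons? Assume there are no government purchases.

Equilibrium: 1004 - 2P = 3P - 846, so 1850 = 5P and P* = 370, Q* = 264.
Because the floor (420) lies above the market-clearing price, it is binding.
At P = 420: Qd = 1004 - 2·420 = 164 and Qs = 3·420 - 846 = 414.
The quantity actually transacted is the short side, demand: 164.

164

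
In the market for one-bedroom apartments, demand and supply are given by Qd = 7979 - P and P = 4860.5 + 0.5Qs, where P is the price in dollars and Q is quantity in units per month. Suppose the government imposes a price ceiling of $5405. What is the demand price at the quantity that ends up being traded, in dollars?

6890

Rearranging supply gives Qs = 2P - 9721. In a free market, 7979 - P = 2P - 9721 gives the equilibrium P* = 5900, Q* = 2079.
Because the ceiling (5405) lies below the market-clearing price, it is binding.
At P = 5405: Qd = 7979 - 5405 = 2574 and Qs = 2·5405 - 9721 = 1089.
Only 1089 units reach the market. On the demand curve, the marginal buyer's willingness to pay at Q = 1089 is (7979 - 1089) = 6890.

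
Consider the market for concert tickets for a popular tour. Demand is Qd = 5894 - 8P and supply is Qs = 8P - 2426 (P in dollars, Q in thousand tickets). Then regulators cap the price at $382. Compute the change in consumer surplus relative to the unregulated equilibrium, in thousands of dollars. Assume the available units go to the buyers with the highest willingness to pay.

10764

Without the control the market clears where 5894 - 8P = 8P - 2426, i.e. P* = 520 and Q* = 1734.
The ceiling of 382 is below the equilibrium price 520, so it binds.
At P = 382: Qd = 5894 - 8·382 = 2838 and Qs = 8·382 - 2426 = 630.
Consumer surplus without the control is ½ · (736.75 - 520) · 1734 = 187922.25.
With the ceiling, 630 units are sold at 382 (assume they go to the highest-value buyers). The demand price at Q = 630 is 658, so CS = ½ · [(736.75 - 382) + (658 - 382)] · 630 = 198686.25.
Change in consumer surplus = 198686.25 - 187922.25 = 10764.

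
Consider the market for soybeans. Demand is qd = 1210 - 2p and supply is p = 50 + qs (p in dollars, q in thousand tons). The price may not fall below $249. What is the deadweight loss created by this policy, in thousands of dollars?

0

Rearranging supply gives qs = p - 50. Setting quantity demanded equal to quantity supplied, 1210 - 2p = p - 50, gives p* = 420 and q* = 370.
The floor of 249 is below the equilibrium price 420, so it is not binding; the market clears at p* = 420, q* = 370.
Since the control does not bind, no trades are prevented and deadweight loss is zero.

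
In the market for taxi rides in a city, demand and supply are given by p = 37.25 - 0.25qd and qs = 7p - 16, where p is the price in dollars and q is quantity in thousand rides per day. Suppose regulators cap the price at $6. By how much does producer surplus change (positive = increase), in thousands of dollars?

-517.5

Rearranging demand gives qd = 149 - 4p. Setting quantity demanded equal to quantity supplied, 149 - 4p = 7p - 16, gives p* = 15 and q* = 89.
Because the ceiling (6) lies below the market-clearing price, it is binding.
At p = 6: qd = 149 - 4·6 = 125 and qs = 7·6 - 16 = 26.
Producer surplus without the control is ½ · (15 - 16/7) · 89 = 7921/14.
With the ceiling, producers sell 26 units at 6, so PS = ½ · (6 - 16/7) · 26 = 338/7.
Change in producer surplus = 338/7 - 7921/14 = -517.5.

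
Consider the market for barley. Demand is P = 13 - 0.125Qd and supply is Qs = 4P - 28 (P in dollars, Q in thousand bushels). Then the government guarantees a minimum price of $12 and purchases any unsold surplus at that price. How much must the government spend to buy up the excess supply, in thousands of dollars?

Rearranging demand gives Qd = 104 - 8P. Setting quantity demanded equal to quantity supplied, 104 - 8P = 4P - 28, gives P* = 11 and Q* = 16.
Since 12 > 11, the floor is binding.
At P = 12: Qd = 104 - 8·12 = 8 and Qs = 4·12 - 28 = 20.
Surplus = Qs - Qd = 12.
Government expenditure = surplus × support price = 12 × 12 = 144.

144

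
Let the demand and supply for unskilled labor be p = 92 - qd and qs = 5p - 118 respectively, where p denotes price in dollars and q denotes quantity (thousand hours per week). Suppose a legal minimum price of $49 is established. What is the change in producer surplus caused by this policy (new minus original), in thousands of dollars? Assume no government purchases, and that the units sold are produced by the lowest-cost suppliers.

582.4

Rearranging demand gives qd = 92 - p. Setting quantity demanded equal to quantity supplied, 92 - p = 5p - 118, gives p* = 35 and q* = 57.
Because the floor (49) lies above the market-clearing price, it is binding.
At p = 49: qd = 92 - 49 = 43 and qs = 5·49 - 118 = 127.
Producer surplus without the control is ½ · (35 - 23.6) · 57 = 324.9.
With the floor, 43 units are sold at 49. The supply price at q = 43 is 32.2, so PS = ½ · [(49 - 23.6) + (49 - 32.2)] · 43 = 907.3.
Change in producer surplus = 907.3 - 324.9 = 582.4.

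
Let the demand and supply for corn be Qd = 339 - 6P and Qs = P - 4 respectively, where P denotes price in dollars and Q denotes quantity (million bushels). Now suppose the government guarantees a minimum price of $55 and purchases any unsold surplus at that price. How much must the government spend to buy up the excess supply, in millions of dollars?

Without the control the market clears where 339 - 6P = P - 4, i.e. P* = 49 and Q* = 45.
Because the floor (55) lies above the market-clearing price, it is binding.
At P = 55: Qd = 339 - 6·55 = 9 and Qs = 55 - 4 = 51.
Surplus = Qs - Qd = 42.
Government expenditure = surplus × support price = 42 × 55 = 2310.

2310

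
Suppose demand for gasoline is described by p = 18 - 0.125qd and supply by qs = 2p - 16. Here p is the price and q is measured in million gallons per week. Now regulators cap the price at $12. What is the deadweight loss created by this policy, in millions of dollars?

Rearranging demand gives qd = 144 - 8p. Without the control the market clears where 144 - 8p = 2p - 16, i.e. p* = 16 and q* = 16.
Because the ceiling (12) lies below the market-clearing price, it is binding.
At p = 12: qd = 144 - 8·12 = 48 and qs = 2·12 - 16 = 8.
Quantity traded falls to 8. At q = 8 the demand price is (144 - 8)/8 = 17 and the supply price is (16 + 8)/2 = 12.
Deadweight loss = ½ · (17 - 12) · (16 - 8) = ½ · 5 · 8 = 20.

20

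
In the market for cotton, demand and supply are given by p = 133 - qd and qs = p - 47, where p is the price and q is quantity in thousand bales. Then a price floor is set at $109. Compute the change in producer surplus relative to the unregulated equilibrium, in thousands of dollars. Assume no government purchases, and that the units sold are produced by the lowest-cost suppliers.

Rearranging demand gives qd = 133 - p. Without the control the market clears where 133 - p = p - 47, i.e. p* = 90 and q* = 43.
Since 109 > 90, the floor is binding.
At p = 109: qd = 133 - 109 = 24 and qs = 109 - 47 = 62.
Producer surplus without the control is ½ · (90 - 47) · 43 = 924.5.
With the floor, 24 units are sold at 109. The supply price at q = 24 is 71, so PS = ½ · [(109 - 47) + (109 - 71)] · 24 = 1200.
Change in producer surplus = 1200 - 924.5 = 275.5.

275.5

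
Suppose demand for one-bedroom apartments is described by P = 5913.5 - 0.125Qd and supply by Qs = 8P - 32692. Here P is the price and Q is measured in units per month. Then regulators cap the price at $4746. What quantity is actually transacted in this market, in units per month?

5276

Rearranging demand gives Qd = 47308 - 8P. Equilibrium: 47308 - 8P = 8P - 32692, so 80000 = 16P and P* = 5000, Q* = 7308.
Since 4746 < 5000, the ceiling is binding.
At P = 4746: Qd = 47308 - 8·4746 = 9340 and Qs = 8·4746 - 32692 = 5276.
The quantity actually transacted is the short side, supply: 5276.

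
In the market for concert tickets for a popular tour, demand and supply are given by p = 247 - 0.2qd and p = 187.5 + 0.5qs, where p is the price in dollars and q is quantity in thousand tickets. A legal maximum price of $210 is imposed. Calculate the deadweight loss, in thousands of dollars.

560

Rearranging demand gives qd = 1235 - 5p; rearranging supply gives qs = 2p - 375. In a free market, 1235 - 5p = 2p - 375 gives the equilibrium p* = 230, q* = 85.
Since 210 < 230, the ceiling is binding.
At p = 210: qd = 1235 - 5·210 = 185 and qs = 2·210 - 375 = 45.
Quantity traded falls to 45. At q = 45 the demand price is (1235 - 45)/5 = 238 and the supply price is (375 + 45)/2 = 210.
Deadweight loss = ½ · (238 - 210) · (85 - 45) = ½ · 28 · 40 = 560.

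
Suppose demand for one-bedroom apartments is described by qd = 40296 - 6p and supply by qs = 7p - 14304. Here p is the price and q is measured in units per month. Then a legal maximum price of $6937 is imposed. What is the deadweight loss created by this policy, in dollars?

0

Equilibrium: 40296 - 6p = 7p - 14304, so 54600 = 13p and p* = 4200, q* = 15096.
Since 6937 is above p* = 4200, the ceiling does not bind and the free-market outcome prevails.
Since the control does not bind, no trades are prevented and deadweight loss is zero.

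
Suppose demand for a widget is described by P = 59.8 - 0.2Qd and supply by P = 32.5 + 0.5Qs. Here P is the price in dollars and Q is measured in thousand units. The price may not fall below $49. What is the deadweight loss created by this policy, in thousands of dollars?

Rearranging demand gives Qd = 299 - 5P; rearranging supply gives Qs = 2P - 65. Equilibrium: 299 - 5P = 2P - 65, so 364 = 7P and P* = 52, Q* = 39.
Since 49 is below P* = 52, the floor does not bind and the free-market outcome prevails.
Since the control does not bind, no trades are prevented and deadweight loss is zero.

0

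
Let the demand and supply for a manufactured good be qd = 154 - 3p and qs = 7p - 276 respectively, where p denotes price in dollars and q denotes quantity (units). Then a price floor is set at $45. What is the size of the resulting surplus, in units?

20

Without the control the market clears where 154 - 3p = 7p - 276, i.e. p* = 43 and q* = 25.
Since 45 > 43, the floor is binding.
At p = 45: qd = 154 - 3·45 = 19 and qs = 7·45 - 276 = 39.
Surplus = qs - qd = 39 - 19 = 20.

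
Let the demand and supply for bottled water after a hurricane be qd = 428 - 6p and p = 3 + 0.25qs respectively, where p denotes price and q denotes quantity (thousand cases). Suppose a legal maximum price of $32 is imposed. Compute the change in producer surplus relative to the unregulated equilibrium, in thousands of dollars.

Rearranging supply gives qs = 4p - 12. Setting quantity demanded equal to quantity supplied, 428 - 6p = 4p - 12, gives p* = 44 and q* = 164.
The ceiling of 32 is below the equilibrium price 44, so it binds.
At p = 32: qd = 428 - 6·32 = 236 and qs = 4·32 - 12 = 116.
Producer surplus without the control is ½ · (44 - 3) · 164 = 3362.
With the ceiling, producers sell 116 units at 32, so PS = ½ · (32 - 3) · 116 = 1682.
Change in producer surplus = 1682 - 3362 = -1680.

-1680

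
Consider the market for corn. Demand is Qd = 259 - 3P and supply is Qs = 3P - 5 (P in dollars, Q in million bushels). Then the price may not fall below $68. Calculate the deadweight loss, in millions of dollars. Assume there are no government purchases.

1728

In a free market, 259 - 3P = 3P - 5 gives the equilibrium P* = 44, Q* = 127.
The floor of 68 is above the equilibrium price 44, so it binds.
At P = 68: Qd = 259 - 3·68 = 55 and Qs = 3·68 - 5 = 199.
Quantity traded falls to 55. At Q = 55 the demand price is (259 - 55)/3 = 68 and the supply price is (5 + 55)/3 = 20.
Deadweight loss = ½ · (68 - 20) · (127 - 55) = ½ · 48 · 72 = 1728.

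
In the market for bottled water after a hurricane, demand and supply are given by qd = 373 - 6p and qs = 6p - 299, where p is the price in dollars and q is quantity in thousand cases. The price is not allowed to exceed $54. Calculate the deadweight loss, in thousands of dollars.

Setting quantity demanded equal to quantity supplied, 373 - 6p = 6p - 299, gives p* = 56 and q* = 37.
Because the ceiling (54) lies below the market-clearing price, it is binding.
At p = 54: qd = 373 - 6·54 = 49 and qs = 6·54 - 299 = 25.
Quantity traded falls to 25. At q = 25 the demand price is (373 - 25)/6 = 58 and the supply price is (299 + 25)/6 = 54.
Deadweight loss = ½ · (58 - 54) · (37 - 25) = ½ · 4 · 12 = 24.

24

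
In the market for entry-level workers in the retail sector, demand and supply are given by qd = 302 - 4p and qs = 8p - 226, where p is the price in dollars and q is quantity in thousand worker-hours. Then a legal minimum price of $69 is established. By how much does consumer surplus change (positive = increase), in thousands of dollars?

-1900

Without the control the market clears where 302 - 4p = 8p - 226, i.e. p* = 44 and q* = 126.
Since 69 > 44, the floor is binding.
At p = 69: qd = 302 - 4·69 = 26 and qs = 8·69 - 226 = 326.
Consumer surplus without the control is ½ · (75.5 - 44) · 126 = 1984.5.
With the floor, consumers buy 26 units at 69, so CS = ½ · (75.5 - 69) · 26 = 84.5.
Change in consumer surplus = 84.5 - 1984.5 = -1900.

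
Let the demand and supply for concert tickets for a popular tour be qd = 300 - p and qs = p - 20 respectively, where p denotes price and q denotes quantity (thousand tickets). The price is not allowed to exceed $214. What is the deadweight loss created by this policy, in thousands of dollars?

Setting quantity demanded equal to quantity supplied, 300 - p = p - 20, gives p* = 160 and q* = 140.
Since 214 is above p* = 160, the ceiling does not bind and the free-market outcome prevails.
Since the control does not bind, no trades are prevented and deadweight loss is zero.

0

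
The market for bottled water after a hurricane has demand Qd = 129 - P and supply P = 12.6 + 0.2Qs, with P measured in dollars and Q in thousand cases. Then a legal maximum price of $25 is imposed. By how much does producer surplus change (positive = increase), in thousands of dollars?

Rearranging supply gives Qs = 5P - 63. Setting quantity demanded equal to quantity supplied, 129 - P = 5P - 63, gives P* = 32 and Q* = 97.
Because the ceiling (25) lies below the market-clearing price, it is binding.
At P = 25: Qd = 129 - 25 = 104 and Qs = 5·25 - 63 = 62.
Producer surplus without the control is ½ · (32 - 12.6) · 97 = 940.9.
With the ceiling, producers sell 62 units at 25, so PS = ½ · (25 - 12.6) · 62 = 384.4.
Change in producer surplus = 384.4 - 940.9 = -556.5.

-556.5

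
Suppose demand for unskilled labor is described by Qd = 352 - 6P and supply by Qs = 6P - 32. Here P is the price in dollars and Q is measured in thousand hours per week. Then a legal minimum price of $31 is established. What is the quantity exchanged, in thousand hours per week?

Without the control the market clears where 352 - 6P = 6P - 32, i.e. P* = 32 and Q* = 160.
Since 31 is below P* = 32, the floor does not bind and the free-market outcome prevails.

160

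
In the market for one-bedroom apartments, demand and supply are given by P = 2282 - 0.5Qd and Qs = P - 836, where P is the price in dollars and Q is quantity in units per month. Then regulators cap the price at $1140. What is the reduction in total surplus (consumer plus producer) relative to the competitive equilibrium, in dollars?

Rearranging demand gives Qd = 4564 - 2P. Equilibrium: 4564 - 2P = P - 836, so 5400 = 3P and P* = 1800, Q* = 964.
Because the ceiling (1140) lies below the market-clearing price, it is binding.
At P = 1140: Qd = 4564 - 2·1140 = 2284 and Qs = 1140 - 836 = 304.
Quantity traded falls to 304. At Q = 304 the demand price is (4564 - 304)/2 = 2130 and the supply price is 836 + 304 = 1140.
Deadweight loss = ½ · (2130 - 1140) · (964 - 304) = ½ · 990 · 660 = 326700.

326700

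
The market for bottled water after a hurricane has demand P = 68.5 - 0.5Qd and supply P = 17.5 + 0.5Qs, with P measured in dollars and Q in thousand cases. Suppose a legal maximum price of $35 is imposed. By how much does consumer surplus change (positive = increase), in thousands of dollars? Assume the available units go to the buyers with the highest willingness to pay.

216

Rearranging demand gives Qd = 137 - 2P; rearranging supply gives Qs = 2P - 35. Equilibrium: 137 - 2P = 2P - 35, so 172 = 4P and P* = 43, Q* = 51.
Because the ceiling (35) lies below the market-clearing price, it is binding.
At P = 35: Qd = 137 - 2·35 = 67 and Qs = 2·35 - 35 = 35.
Consumer surplus without the control is ½ · (68.5 - 43) · 51 = 650.25.
With the ceiling, 35 units are sold at 35 (assume they go to the highest-value buyers). The demand price at Q = 35 is 51, so CS = ½ · [(68.5 - 35) + (51 - 35)] · 35 = 866.25.
Change in consumer surplus = 866.25 - 650.25 = 216.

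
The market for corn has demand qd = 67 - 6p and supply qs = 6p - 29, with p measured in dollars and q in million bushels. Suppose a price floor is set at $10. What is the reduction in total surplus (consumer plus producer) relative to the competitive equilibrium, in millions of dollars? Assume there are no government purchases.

24

Without the control the market clears where 67 - 6p = 6p - 29, i.e. p* = 8 and q* = 19.
Because the floor (10) lies above the market-clearing price, it is binding.
At p = 10: qd = 67 - 6·10 = 7 and qs = 6·10 - 29 = 31.
Quantity traded falls to 7. At q = 7 the demand price is (67 - 7)/6 = 10 and the supply price is (29 + 7)/6 = 6.
Deadweight loss = ½ · (10 - 6) · (19 - 7) = ½ · 4 · 12 = 24.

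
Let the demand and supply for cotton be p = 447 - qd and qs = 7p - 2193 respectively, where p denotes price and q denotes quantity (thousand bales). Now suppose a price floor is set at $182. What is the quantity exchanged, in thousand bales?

117

Rearranging demand gives qd = 447 - p. In a free market, 447 - p = 7p - 2193 gives the equilibrium p* = 330, q* = 117.
The floor of 182 is below the equilibrium price 330, so it is not binding; the market clears at p* = 330, q* = 117.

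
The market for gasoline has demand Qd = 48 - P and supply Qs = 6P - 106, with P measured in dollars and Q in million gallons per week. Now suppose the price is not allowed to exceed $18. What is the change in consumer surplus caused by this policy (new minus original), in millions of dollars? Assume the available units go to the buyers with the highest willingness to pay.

-280

In a free market, 48 - P = 6P - 106 gives the equilibrium P* = 22, Q* = 26.
Since 18 < 22, the ceiling is binding.
At P = 18: Qd = 48 - 18 = 30 and Qs = 6·18 - 106 = 2.
Consumer surplus without the control is ½ · (48 - 22) · 26 = 338.
With the ceiling, 2 units are sold at 18 (assume they go to the highest-value buyers). The demand price at Q = 2 is 46, so CS = ½ · [(48 - 18) + (46 - 18)] · 2 = 58.
Change in consumer surplus = 58 - 338 = -280.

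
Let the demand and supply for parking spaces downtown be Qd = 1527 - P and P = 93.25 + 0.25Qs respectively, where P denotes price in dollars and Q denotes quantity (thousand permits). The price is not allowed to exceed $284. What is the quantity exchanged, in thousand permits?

763

Rearranging supply gives Qs = 4P - 373. In a free market, 1527 - P = 4P - 373 gives the equilibrium P* = 380, Q* = 1147.
The ceiling of 284 is below the equilibrium price 380, so it binds.
At P = 284: Qd = 1527 - 284 = 1243 and Qs = 4·284 - 373 = 763.
The quantity actually transacted is the short side, supply: 763.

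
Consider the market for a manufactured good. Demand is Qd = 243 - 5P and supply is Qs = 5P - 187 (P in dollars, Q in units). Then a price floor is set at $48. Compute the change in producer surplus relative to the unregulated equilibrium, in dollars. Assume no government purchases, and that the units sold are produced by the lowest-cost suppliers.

Without the control the market clears where 243 - 5P = 5P - 187, i.e. P* = 43 and Q* = 28.
Because the floor (48) lies above the market-clearing price, it is binding.
At P = 48: Qd = 243 - 5·48 = 3 and Qs = 5·48 - 187 = 53.
Producer surplus without the control is ½ · (43 - 37.4) · 28 = 78.4.
With the floor, 3 units are sold at 48. The supply price at Q = 3 is 38, so PS = ½ · [(48 - 37.4) + (48 - 38)] · 3 = 30.9.
Change in producer surplus = 30.9 - 78.4 = -47.5.

-47.5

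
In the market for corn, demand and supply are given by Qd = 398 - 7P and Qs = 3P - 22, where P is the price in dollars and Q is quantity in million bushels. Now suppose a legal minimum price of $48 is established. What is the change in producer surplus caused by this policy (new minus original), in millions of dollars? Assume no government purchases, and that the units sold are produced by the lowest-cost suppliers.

Without the control the market clears where 398 - 7P = 3P - 22, i.e. P* = 42 and Q* = 104.
Since 48 > 42, the floor is binding.
At P = 48: Qd = 398 - 7·48 = 62 and Qs = 3·48 - 22 = 122.
Producer surplus without the control is ½ · (42 - 22/3) · 104 = 5408/3.
With the floor, 62 units are sold at 48. The supply price at Q = 62 is 28, so PS = ½ · [(48 - 22/3) + (48 - 28)] · 62 = 5642/3.
Change in producer surplus = 5642/3 - 5408/3 = 78.

78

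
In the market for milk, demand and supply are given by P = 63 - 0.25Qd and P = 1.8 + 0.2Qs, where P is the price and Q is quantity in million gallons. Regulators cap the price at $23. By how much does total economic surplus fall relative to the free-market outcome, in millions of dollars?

Rearranging demand gives Qd = 252 - 4P; rearranging supply gives Qs = 5P - 9. Equilibrium: 252 - 4P = 5P - 9, so 261 = 9P and P* = 29, Q* = 136.
Because the ceiling (23) lies below the market-clearing price, it is binding.
At P = 23: Qd = 252 - 4·23 = 160 and Qs = 5·23 - 9 = 106.
Quantity traded falls to 106. At Q = 106 the demand price is (252 - 106)/4 = 36.5 and the supply price is (9 + 106)/5 = 23.
Deadweight loss = ½ · (36.5 - 23) · (136 - 106) = ½ · 13.5 · 30 = 202.5.

202.5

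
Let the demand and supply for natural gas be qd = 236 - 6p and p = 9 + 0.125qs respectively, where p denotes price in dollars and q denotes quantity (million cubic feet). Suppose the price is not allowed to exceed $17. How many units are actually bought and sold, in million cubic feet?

64

Rearranging supply gives qs = 8p - 72. Equilibrium: 236 - 6p = 8p - 72, so 308 = 14p and p* = 22, q* = 104.
The ceiling of 17 is below the equilibrium price 22, so it binds.
At p = 17: qd = 236 - 6·17 = 134 and qs = 8·17 - 72 = 64.
The quantity actually transacted is the short side, supply: 64.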